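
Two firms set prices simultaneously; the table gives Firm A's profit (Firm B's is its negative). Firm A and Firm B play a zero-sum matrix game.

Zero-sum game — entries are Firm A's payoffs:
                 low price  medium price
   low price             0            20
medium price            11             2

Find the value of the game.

Row minima are 0 and 2, so Firm A's maximin is 2; column maxima are 11 and 20, so Firm B's minimax is 11. These differ, so the equilibrium is in mixed strategies.
Let Firm A play low price with probability p. Firm B is indifferent when 11(1−p) = 20p + 2(1−p), giving p = 9/29.
Let Firm B play low price with probability q. Firm A is indifferent when 20(1−q) = 11q + 2(1−q), giving q = 18/29.
The value is 0·(18/29) + (20)·(11/29) = 220/29.

220/29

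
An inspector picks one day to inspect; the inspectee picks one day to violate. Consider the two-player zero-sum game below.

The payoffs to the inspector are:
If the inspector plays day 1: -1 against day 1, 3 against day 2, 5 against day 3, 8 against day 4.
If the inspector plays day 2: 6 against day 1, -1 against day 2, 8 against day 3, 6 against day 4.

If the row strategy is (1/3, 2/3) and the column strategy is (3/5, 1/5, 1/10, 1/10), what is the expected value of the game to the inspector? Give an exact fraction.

109/30

Against (3/5, 1/5, 1/10, 1/10), each row's expected payoff is day 1: 13/10; day 2: 24/5.
Taking the (1/3, 2/3)-weighted average: (1/3)·(13/10) + (2/3)·(24/5) = 109/30.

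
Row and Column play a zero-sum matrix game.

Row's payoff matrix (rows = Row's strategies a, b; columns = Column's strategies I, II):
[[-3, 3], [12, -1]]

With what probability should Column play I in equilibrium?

Row minima are -3 and -1, so Row's maximin is -1; column maxima are 12 and 3, so Column's minimax is 3. These differ, so the equilibrium is in mixed strategies.
Let Column play I with probability q. Row is indifferent when −3q + 3(1−q) = 12q − (1−q), giving q = 4/19.

4/19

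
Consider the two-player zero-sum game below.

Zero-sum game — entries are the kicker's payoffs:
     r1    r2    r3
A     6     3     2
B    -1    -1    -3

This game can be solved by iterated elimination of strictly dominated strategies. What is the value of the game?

2

Column r1 is strictly dominated by r3 for the goalkeeper (2<6, -3<-1); eliminate r1.
Column r2 is strictly dominated by r3 for the goalkeeper (2<3, -3<-1); eliminate r2.
Row B is strictly dominated by row A (2>-3); eliminate B.
Only (A, r3) remains, with payoff 2.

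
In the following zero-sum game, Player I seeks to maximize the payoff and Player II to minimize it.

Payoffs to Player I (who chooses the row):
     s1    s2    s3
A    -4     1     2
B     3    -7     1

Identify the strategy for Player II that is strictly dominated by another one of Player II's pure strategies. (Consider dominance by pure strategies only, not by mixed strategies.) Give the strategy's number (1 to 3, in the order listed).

Player II prefers columns that give Player I less. Compare s3 with s2: 1 < 2, -7 < 1.
So s2 strictly dominates s3 for Player II; s3 is strictly dominated.

3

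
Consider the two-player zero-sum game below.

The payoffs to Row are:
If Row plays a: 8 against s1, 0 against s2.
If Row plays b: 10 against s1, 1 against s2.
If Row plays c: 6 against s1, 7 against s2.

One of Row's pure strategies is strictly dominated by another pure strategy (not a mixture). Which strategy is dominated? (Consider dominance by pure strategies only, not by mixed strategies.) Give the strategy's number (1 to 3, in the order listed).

1

Compare a with b: 10 > 8, 1 > 0.
So b strictly dominates a for Row; a is strictly dominated.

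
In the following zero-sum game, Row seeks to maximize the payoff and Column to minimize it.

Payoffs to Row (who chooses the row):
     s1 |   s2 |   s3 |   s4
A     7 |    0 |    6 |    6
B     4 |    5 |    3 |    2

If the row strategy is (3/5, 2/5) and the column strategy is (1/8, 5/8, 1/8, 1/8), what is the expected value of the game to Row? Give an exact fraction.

Against (1/8, 5/8, 1/8, 1/8), each row's expected payoff is A: 19/8; B: 17/4.
Taking the (3/5, 2/5)-weighted average: (3/5)·(19/8) + (2/5)·(17/4) = 25/8.

25/8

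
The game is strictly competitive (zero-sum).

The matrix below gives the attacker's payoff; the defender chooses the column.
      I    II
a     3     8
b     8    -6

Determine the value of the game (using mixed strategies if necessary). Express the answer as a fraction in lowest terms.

82/19

Row minima are 3 and -6, so the attacker's maximin is 3; column maxima are 8 and 8, so the defender's minimax is 8. These differ, so the equilibrium is in mixed strategies.
Let the attacker play a with probability p. The defender is indifferent when 3p + 8(1−p) = 8p − 6(1−p), giving p = 14/19.
Let the defender play I with probability q. The attacker is indifferent when 3q + 8(1−q) = 8q − 6(1−q), giving q = 14/19.
The value is 3·(14/19) + (8)·(5/19) = 82/19.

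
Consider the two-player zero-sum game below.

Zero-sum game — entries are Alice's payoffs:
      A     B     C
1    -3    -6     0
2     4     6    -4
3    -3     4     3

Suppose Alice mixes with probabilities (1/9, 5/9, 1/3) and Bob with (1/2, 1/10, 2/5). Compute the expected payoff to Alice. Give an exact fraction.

16/45

Against (1/2, 1/10, 2/5), each row's expected payoff is 1: -21/10; 2: 1; 3: 1/10.
Taking the (1/9, 5/9, 1/3)-weighted average: (1/9)·(-21/10) + (5/9)·(1) + (1/3)·(1/10) = 16/45.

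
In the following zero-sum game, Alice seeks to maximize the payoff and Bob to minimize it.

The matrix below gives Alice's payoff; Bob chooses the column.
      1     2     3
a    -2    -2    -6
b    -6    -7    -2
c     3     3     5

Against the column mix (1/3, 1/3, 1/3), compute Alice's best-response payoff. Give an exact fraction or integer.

11/3

a: (-2)·(1/3) + (-2)·(1/3) + (-6)·(1/3) = -10/3.
b: (-6)·(1/3) + (-7)·(1/3) + (-2)·(1/3) = -5.
c: (3)·(1/3) + (3)·(1/3) + (5)·(1/3) = 11/3.
The best pure response is c with expected payoff 11/3.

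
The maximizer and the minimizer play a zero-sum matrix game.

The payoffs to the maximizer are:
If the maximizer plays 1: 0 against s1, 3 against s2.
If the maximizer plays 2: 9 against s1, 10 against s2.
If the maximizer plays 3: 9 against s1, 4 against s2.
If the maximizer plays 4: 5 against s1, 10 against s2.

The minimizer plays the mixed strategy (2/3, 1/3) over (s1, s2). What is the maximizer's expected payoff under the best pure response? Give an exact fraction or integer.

1: (0)·(2/3) + (3)·(1/3) = 1.
2: (9)·(2/3) + (10)·(1/3) = 28/3.
3: (9)·(2/3) + (4)·(1/3) = 22/3.
4: (5)·(2/3) + (10)·(1/3) = 20/3.
The best pure response is 2 with expected payoff 28/3.

28/3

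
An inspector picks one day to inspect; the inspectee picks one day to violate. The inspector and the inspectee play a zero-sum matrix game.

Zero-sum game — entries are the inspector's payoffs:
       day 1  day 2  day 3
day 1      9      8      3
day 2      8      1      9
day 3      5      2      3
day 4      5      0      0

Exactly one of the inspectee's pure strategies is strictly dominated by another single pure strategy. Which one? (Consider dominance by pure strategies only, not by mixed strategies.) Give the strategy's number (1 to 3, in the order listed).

The inspectee prefers columns that give the inspector less. Compare day 1 with day 2: 8 < 9, 1 < 8, 2 < 5, 0 < 5.
So day 2 strictly dominates day 1 for the inspectee; day 1 is strictly dominated.

1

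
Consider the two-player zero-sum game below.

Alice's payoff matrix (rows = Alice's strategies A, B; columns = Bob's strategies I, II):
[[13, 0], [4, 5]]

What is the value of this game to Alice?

65/14

Row minima are 0 and 4, so Alice's maximin is 4; column maxima are 13 and 5, so Bob's minimax is 5. These differ, so the equilibrium is in mixed strategies.
Let Alice play A with probability p. Bob is indifferent when 13p + 4(1−p) = 5(1−p), giving p = 1/14.
Let Bob play I with probability q. Alice is indifferent when 13q = 4q + 5(1−q), giving q = 5/14.
The value is 13·(5/14) + (0)·(9/14) = 65/14.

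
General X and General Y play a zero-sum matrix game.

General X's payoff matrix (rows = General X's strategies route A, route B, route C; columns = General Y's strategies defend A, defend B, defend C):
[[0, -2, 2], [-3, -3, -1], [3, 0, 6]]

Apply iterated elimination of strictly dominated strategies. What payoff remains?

Column defend C is strictly dominated by defend A for General Y (0<2, -3<-1, 3<6); eliminate defend C.
Row route B is strictly dominated by row route A (0>-3, -2>-3); eliminate route B.
Row route A is strictly dominated by row route C (3>0, 0>-2); eliminate route A.
Column defend A is strictly dominated by defend B for General Y (0<3); eliminate defend A.
Only (route C, defend B) remains, with payoff 0.

0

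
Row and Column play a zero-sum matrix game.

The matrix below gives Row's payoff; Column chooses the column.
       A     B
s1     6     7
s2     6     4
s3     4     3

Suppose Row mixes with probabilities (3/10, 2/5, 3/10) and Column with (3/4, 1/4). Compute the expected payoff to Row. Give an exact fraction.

Against (3/4, 1/4), each row's expected payoff is s1: 25/4; s2: 11/2; s3: 15/4.
Taking the (3/10, 2/5, 3/10)-weighted average: (3/10)·(25/4) + (2/5)·(11/2) + (3/10)·(15/4) = 26/5.

26/5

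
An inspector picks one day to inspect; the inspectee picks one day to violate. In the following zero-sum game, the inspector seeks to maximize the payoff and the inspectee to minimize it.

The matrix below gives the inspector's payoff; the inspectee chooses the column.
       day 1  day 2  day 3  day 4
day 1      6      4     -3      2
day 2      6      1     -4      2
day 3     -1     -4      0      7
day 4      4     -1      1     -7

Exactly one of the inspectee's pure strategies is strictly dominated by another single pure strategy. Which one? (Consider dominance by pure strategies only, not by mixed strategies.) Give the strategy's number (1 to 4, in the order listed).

The inspectee prefers columns that give the inspector less. Compare day 1 with day 2: 4 < 6, 1 < 6, -4 < -1, -1 < 4.
So day 2 strictly dominates day 1 for the inspectee; day 1 is strictly dominated.

1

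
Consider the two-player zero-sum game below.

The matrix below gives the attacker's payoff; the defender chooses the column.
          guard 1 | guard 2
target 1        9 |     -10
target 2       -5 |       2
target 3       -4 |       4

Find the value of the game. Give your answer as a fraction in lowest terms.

-4/27

Row target 2 is strictly dominated by row target 3, so the attacker never plays it.
The remaining 2×2 game on (target 1, target 3) × (guard 1, guard 2) has no saddle point. Let the attacker play target 1 with probability p; indifference gives 9p − 4(1−p) = −10p + 4(1−p), so p = 8/27.
Similarly the defender's optimal q on guard 1 is 14/27, and the value is 9·(14/27) + (-10)·(13/27) = -4/27.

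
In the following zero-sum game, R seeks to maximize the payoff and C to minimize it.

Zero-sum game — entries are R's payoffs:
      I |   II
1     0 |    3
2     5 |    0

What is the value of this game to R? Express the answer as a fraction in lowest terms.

15/8

Row minima are 0 and 0, so R's maximin is 0; column maxima are 5 and 3, so C's minimax is 3. These differ, so the equilibrium is in mixed strategies.
Let R play 1 with probability p. C is indifferent when 5(1−p) = 3p, giving p = 5/8.
Let C play I with probability q. R is indifferent when 3(1−q) = 5q, giving q = 3/8.
The value is 0·(3/8) + (3)·(5/8) = 15/8.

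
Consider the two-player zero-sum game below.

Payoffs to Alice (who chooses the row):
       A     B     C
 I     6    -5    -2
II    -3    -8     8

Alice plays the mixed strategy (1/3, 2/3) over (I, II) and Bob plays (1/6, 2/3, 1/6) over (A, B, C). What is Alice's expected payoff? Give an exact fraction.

-35/9

Against (1/6, 2/3, 1/6), each row's expected payoff is I: -8/3; II: -9/2.
Taking the (1/3, 2/3)-weighted average: (1/3)·(-8/3) + (2/3)·(-9/2) = -35/9.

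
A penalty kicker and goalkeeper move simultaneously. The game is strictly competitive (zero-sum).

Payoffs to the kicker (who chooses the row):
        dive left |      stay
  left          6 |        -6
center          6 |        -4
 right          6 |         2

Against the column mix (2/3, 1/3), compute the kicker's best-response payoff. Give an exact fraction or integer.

14/3

left: (6)·(2/3) + (-6)·(1/3) = 2.
center: (6)·(2/3) + (-4)·(1/3) = 8/3.
right: (6)·(2/3) + (2)·(1/3) = 14/3.
The best pure response is right with expected payoff 14/3.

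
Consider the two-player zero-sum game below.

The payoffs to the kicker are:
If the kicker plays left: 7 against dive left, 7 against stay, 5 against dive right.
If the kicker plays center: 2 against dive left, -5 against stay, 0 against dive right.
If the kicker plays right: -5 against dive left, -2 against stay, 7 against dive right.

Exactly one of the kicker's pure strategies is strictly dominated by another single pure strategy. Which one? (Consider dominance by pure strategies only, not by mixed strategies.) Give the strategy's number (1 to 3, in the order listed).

Compare center with left: 7 > 2, 7 > -5, 5 > 0.
So left strictly dominates center for the kicker; center is strictly dominated.

2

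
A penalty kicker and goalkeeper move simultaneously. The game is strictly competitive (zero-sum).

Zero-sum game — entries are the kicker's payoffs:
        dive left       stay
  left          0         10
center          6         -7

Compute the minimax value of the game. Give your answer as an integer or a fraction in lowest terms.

60/23

Row minima are 0 and -7, so the kicker's maximin is 0; column maxima are 6 and 10, so the goalkeeper's minimax is 6. These differ, so the equilibrium is in mixed strategies.
Let the kicker play left with probability p. The goalkeeper is indifferent when 6(1−p) = 10p − 7(1−p), giving p = 13/23.
Let the goalkeeper play dive left with probability q. The kicker is indifferent when 10(1−q) = 6q − 7(1−q), giving q = 17/23.
The value is 0·(17/23) + (10)·(6/23) = 60/23.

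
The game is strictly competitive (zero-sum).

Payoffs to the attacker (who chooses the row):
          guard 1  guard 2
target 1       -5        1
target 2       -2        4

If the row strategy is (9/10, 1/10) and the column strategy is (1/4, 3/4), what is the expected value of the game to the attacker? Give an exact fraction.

Against (1/4, 3/4), each row's expected payoff is target 1: -1/2; target 2: 5/2.
Taking the (9/10, 1/10)-weighted average: (9/10)·(-1/2) + (1/10)·(5/2) = -1/5.

-1/5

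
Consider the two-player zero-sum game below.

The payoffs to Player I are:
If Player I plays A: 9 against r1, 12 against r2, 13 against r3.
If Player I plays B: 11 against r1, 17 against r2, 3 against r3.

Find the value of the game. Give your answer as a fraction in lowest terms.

29/3

Column r2 is strictly dominated by r1 for Player II (it gives Player I more in every row).
The remaining 2×2 game on (A, B) × (r1, r3) has no saddle point. Let Player I play A with probability p; indifference gives 9p + 11(1−p) = 13p + 3(1−p), so p = 2/3.
Similarly Player II's optimal q on r1 is 5/6, and the value is 9·(5/6) + (13)·(1/6) = 29/3.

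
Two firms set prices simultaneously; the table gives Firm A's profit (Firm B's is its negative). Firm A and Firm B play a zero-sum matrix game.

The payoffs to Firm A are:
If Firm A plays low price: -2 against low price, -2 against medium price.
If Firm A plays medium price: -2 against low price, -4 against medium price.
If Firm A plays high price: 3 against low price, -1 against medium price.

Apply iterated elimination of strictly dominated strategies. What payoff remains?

-1

Row medium price is strictly dominated by row high price (3>-2, -1>-4); eliminate medium price.
Row low price is strictly dominated by row high price (3>-2, -1>-2); eliminate low price.
Column low price is strictly dominated by medium price for Firm B (-1<3); eliminate low price.
Only (high price, medium price) remains, with payoff -1.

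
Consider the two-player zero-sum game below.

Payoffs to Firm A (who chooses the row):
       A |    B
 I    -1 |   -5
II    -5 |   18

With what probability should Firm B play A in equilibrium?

23/27

Row minima are -5 and -5, so Firm A's maximin is -5; column maxima are -1 and 18, so Firm B's minimax is -1. These differ, so the equilibrium is in mixed strategies.
Let Firm B play A with probability q. Firm A is indifferent when −q − 5(1−q) = −5q + 18(1−q), giving q = 23/27.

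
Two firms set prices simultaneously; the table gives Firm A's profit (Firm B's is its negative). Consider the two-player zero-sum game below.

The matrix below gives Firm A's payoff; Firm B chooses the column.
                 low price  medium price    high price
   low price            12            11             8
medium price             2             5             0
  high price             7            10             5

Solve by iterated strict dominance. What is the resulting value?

Column low price is strictly dominated by high price for Firm B (8<12, 0<2, 5<7); eliminate low price.
Row medium price is strictly dominated by row low price (11>5, 8>0); eliminate medium price.
Column medium price is strictly dominated by high price for Firm B (8<11, 5<10); eliminate medium price.
Row high price is strictly dominated by row low price (8>5); eliminate high price.
Only (low price, high price) remains, with payoff 8.

8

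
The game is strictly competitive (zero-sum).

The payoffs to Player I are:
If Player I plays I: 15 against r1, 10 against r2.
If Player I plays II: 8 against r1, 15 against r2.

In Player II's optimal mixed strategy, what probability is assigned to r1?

5/12

Row minima are 10 and 8, so Player I's maximin is 10; column maxima are 15 and 15, so Player II's minimax is 15. These differ, so the equilibrium is in mixed strategies.
Let Player II play r1 with probability q. Player I is indifferent when 15q + 10(1−q) = 8q + 15(1−q), giving q = 5/12.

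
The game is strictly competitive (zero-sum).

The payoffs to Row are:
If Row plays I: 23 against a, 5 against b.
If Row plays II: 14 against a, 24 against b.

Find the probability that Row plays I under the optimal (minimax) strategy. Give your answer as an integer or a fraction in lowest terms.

5/14

Row minima are 5 and 14, so Row's maximin is 14; column maxima are 23 and 24, so Column's minimax is 23. These differ, so the equilibrium is in mixed strategies.
Let Row play I with probability p. Column is indifferent when 23p + 14(1−p) = 5p + 24(1−p), giving p = 5/14.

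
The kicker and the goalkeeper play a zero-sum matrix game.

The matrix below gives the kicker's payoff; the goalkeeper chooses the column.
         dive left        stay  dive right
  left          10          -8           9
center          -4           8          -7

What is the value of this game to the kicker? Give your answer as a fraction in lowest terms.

1/2

Column dive left is strictly dominated by dive right for the goalkeeper (it gives the kicker more in every row).
The remaining 2×2 game on (left, center) × (stay, dive right) has no saddle point. Let the kicker play left with probability p; indifference gives −8p + 8(1−p) = 9p − 7(1−p), so p = 15/32.
Similarly the goalkeeper's optimal q on stay is 1/2, and the value is -8·(1/2) + (9)·(1/2) = 1/2.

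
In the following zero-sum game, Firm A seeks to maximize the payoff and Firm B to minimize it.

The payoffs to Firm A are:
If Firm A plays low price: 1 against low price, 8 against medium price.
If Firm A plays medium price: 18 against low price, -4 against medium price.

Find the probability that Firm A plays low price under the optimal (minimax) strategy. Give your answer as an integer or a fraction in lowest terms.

Row minima are 1 and -4, so Firm A's maximin is 1; column maxima are 18 and 8, so Firm B's minimax is 8. These differ, so the equilibrium is in mixed strategies.
Let Firm A play low price with probability p. Firm B is indifferent when p + 18(1−p) = 8p − 4(1−p), giving p = 22/29.

22/29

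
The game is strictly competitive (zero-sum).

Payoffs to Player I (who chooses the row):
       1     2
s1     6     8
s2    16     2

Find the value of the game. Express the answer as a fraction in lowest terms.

Row minima are 6 and 2, so Player I's maximin is 6; column maxima are 16 and 8, so Player II's minimax is 8. These differ, so the equilibrium is in mixed strategies.
Let Player I play s1 with probability p. Player II is indifferent when 6p + 16(1−p) = 8p + 2(1−p), giving p = 7/8.
Let Player II play 1 with probability q. Player I is indifferent when 6q + 8(1−q) = 16q + 2(1−q), giving q = 3/8.
The value is 6·(3/8) + (8)·(5/8) = 29/4.

29/4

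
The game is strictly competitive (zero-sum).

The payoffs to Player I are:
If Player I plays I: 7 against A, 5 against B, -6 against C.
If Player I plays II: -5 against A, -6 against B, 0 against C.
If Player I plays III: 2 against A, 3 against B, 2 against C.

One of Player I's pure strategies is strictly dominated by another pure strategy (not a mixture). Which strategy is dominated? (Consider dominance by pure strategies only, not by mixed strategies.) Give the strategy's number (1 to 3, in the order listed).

Compare II with III: 2 > -5, 3 > -6, 2 > 0.
So III strictly dominates II for Player I; II is strictly dominated.

2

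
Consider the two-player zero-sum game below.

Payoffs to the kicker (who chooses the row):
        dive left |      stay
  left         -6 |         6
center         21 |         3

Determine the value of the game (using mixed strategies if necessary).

Row minima are -6 and 3, so the kicker's maximin is 3; column maxima are 21 and 6, so the goalkeeper's minimax is 6. These differ, so the equilibrium is in mixed strategies.
Let the kicker play left with probability p. The goalkeeper is indifferent when −6p + 21(1−p) = 6p + 3(1−p), giving p = 3/5.
Let the goalkeeper play dive left with probability q. The kicker is indifferent when −6q + 6(1−q) = 21q + 3(1−q), giving q = 1/10.
The value is -6·(1/10) + (6)·(9/10) = 24/5.

24/5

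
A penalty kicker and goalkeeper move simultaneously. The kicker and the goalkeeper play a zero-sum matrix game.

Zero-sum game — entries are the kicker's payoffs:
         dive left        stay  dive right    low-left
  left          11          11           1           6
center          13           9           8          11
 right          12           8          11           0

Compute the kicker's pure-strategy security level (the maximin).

8

The worst-case payoff for each row is left: 1, center: 8, right: 0.
The best of these is 8.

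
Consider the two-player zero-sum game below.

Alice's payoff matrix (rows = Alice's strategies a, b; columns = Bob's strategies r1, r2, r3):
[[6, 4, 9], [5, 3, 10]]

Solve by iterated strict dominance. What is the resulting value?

Column r1 is strictly dominated by r2 for Bob (4<6, 3<5); eliminate r1.
Column r3 is strictly dominated by r2 for Bob (4<9, 3<10); eliminate r3.
Row b is strictly dominated by row a (4>3); eliminate b.
Only (a, r2) remains, with payoff 4.

4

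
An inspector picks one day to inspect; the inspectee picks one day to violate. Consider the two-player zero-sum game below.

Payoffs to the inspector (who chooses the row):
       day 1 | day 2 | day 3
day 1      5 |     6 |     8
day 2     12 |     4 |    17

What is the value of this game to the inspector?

52/9

Column day 3 is strictly dominated by day 1 for the inspectee (it gives the inspector more in every row).
The remaining 2×2 game on (day 1, day 2) × (day 1, day 2) has no saddle point. Let the inspector play day 1 with probability p; indifference gives 5p + 12(1−p) = 6p + 4(1−p), so p = 8/9.
Similarly the inspectee's optimal q on day 1 is 2/9, and the value is 5·(2/9) + (6)·(7/9) = 52/9.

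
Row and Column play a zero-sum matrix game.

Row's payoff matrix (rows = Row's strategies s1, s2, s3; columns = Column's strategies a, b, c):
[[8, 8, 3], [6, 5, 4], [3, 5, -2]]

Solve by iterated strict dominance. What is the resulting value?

Row s3 is strictly dominated by row s1 (8>3, 8>5, 3>-2); eliminate s3.
Column a is strictly dominated by c for Column (3<8, 4<6); eliminate a.
Column b is strictly dominated by c for Column (3<8, 4<5); eliminate b.
Row s1 is strictly dominated by row s2 (4>3); eliminate s1.
Only (s2, c) remains, with payoff 4.

4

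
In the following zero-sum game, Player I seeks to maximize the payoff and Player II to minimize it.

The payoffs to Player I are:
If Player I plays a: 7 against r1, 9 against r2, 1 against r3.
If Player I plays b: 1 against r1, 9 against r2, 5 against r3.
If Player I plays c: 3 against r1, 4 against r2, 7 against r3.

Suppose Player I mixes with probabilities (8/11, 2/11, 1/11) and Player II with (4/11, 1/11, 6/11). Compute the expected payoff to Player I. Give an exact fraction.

Against (4/11, 1/11, 6/11), each row's expected payoff is a: 43/11; b: 43/11; c: 58/11.
Taking the (8/11, 2/11, 1/11)-weighted average: (8/11)·(43/11) + (2/11)·(43/11) + (1/11)·(58/11) = 488/121.

488/121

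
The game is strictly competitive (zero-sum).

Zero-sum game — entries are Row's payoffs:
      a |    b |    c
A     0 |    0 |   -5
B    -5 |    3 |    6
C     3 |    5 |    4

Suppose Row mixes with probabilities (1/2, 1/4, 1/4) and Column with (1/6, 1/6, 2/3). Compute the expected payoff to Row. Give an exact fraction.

1/4

Against (1/6, 1/6, 2/3), each row's expected payoff is A: -10/3; B: 11/3; C: 4.
Taking the (1/2, 1/4, 1/4)-weighted average: (1/2)·(-10/3) + (1/4)·(11/3) + (1/4)·(4) = 1/4.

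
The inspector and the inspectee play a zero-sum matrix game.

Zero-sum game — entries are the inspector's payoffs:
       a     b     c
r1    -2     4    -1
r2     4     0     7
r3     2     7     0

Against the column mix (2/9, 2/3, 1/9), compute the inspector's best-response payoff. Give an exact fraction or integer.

46/9

r1: (-2)·(2/9) + (4)·(2/3) + (-1)·(1/9) = 19/9.
r2: (4)·(2/9) + (0)·(2/3) + (7)·(1/9) = 5/3.
r3: (2)·(2/9) + (7)·(2/3) + (0)·(1/9) = 46/9.
The best pure response is r3 with expected payoff 46/9.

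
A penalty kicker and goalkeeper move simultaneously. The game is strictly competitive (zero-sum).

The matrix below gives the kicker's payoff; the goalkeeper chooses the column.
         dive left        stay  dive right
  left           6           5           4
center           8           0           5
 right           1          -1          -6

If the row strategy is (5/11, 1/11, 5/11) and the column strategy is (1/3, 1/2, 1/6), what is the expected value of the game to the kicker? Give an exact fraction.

47/22

Against (1/3, 1/2, 1/6), each row's expected payoff is left: 31/6; center: 7/2; right: -7/6.
Taking the (5/11, 1/11, 5/11)-weighted average: (5/11)·(31/6) + (1/11)·(7/2) + (5/11)·(-7/6) = 47/22.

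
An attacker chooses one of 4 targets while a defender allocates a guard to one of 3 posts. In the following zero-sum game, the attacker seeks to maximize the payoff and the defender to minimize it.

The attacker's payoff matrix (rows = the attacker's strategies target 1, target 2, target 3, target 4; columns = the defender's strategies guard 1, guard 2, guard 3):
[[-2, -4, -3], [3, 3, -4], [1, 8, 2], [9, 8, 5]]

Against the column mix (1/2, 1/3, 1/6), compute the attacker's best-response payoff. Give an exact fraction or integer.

target 1: (-2)·(1/2) + (-4)·(1/3) + (-3)·(1/6) = -17/6.
target 2: (3)·(1/2) + (3)·(1/3) + (-4)·(1/6) = 11/6.
target 3: (1)·(1/2) + (8)·(1/3) + (2)·(1/6) = 7/2.
target 4: (9)·(1/2) + (8)·(1/3) + (5)·(1/6) = 8.
The best pure response is target 4 with expected payoff 8.

8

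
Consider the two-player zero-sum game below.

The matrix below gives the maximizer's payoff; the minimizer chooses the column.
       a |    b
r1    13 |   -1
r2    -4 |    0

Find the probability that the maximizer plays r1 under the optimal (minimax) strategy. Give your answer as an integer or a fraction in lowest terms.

Row minima are -1 and -4, so the maximizer's maximin is -1; column maxima are 13 and 0, so the minimizer's minimax is 0. These differ, so the equilibrium is in mixed strategies.
Let the maximizer play r1 with probability p. The minimizer is indifferent when 13p − 4(1−p) = −p, giving p = 2/9.

2/9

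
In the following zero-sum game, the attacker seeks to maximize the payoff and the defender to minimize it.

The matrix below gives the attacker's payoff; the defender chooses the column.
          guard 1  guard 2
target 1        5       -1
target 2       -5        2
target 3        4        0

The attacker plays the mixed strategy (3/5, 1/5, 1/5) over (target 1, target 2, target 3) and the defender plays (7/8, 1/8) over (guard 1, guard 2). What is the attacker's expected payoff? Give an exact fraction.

97/40

Against (7/8, 1/8), each row's expected payoff is target 1: 17/4; target 2: -33/8; target 3: 7/2.
Taking the (3/5, 1/5, 1/5)-weighted average: (3/5)·(17/4) + (1/5)·(-33/8) + (1/5)·(7/2) = 97/40.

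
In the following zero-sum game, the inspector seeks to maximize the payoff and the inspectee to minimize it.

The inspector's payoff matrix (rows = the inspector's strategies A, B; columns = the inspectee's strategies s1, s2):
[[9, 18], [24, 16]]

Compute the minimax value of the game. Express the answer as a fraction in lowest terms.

Row minima are 9 and 16, so the inspector's maximin is 16; column maxima are 24 and 18, so the inspectee's minimax is 18. These differ, so the equilibrium is in mixed strategies.
Let the inspector play A with probability p. The inspectee is indifferent when 9p + 24(1−p) = 18p + 16(1−p), giving p = 8/17.
Let the inspectee play s1 with probability q. The inspector is indifferent when 9q + 18(1−q) = 24q + 16(1−q), giving q = 2/17.
The value is 9·(2/17) + (18)·(15/17) = 288/17.

288/17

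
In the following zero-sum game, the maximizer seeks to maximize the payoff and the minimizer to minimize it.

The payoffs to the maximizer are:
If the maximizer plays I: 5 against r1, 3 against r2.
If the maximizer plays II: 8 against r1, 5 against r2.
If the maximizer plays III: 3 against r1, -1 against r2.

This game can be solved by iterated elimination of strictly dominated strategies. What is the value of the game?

5

Column r1 is strictly dominated by r2 for the minimizer (3<5, 5<8, -1<3); eliminate r1.
Row I is strictly dominated by row II (5>3); eliminate I.
Row III is strictly dominated by row II (5>-1); eliminate III.
Only (II, r2) remains, with payoff 5.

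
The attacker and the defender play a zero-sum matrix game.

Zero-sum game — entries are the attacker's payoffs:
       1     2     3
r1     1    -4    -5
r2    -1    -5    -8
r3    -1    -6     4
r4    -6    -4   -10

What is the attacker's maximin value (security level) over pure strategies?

The worst-case payoff for each row is r1: -5, r2: -8, r3: -6, r4: -10.
The best of these is -5.

-5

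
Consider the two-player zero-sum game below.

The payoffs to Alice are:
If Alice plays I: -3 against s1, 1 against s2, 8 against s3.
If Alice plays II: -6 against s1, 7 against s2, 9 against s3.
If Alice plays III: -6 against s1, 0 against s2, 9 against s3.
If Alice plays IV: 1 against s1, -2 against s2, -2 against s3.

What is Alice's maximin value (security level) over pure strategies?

-2

The worst-case payoff for each row is I: -3, II: -6, III: -6, IV: -2.
The best of these is -2.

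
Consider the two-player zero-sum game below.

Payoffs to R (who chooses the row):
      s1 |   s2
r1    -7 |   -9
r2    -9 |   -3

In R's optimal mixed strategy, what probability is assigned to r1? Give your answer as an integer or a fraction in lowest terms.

3/4

Row minima are -9 and -9, so R's maximin is -9; column maxima are -7 and -3, so C's minimax is -7. These differ, so the equilibrium is in mixed strategies.
Let R play r1 with probability p. C is indifferent when −7p − 9(1−p) = −9p − 3(1−p), giving p = 3/4.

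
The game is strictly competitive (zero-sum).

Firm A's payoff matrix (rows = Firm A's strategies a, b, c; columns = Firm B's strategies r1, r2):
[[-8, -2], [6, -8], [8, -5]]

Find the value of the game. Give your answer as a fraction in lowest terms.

Row b is strictly dominated by row c, so Firm A never plays it.
The remaining 2×2 game on (a, c) × (r1, r2) has no saddle point. Let Firm A play a with probability p; indifference gives −8p + 8(1−p) = −2p − 5(1−p), so p = 13/19.
Similarly Firm B's optimal q on r1 is 3/19, and the value is -8·(3/19) + (-2)·(16/19) = -56/19.

-56/19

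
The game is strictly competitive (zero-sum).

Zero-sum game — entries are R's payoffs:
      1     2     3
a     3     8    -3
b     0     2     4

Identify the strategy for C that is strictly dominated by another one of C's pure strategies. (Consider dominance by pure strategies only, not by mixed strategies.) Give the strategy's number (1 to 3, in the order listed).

2

C prefers columns that give R less. Compare 2 with 1: 3 < 8, 0 < 2.
So 1 strictly dominates 2 for C; 2 is strictly dominated.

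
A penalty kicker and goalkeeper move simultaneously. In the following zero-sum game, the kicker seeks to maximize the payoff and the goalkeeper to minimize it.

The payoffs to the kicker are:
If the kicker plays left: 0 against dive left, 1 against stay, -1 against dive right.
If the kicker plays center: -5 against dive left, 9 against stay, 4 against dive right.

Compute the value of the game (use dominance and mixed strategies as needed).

-1/2

Column stay is strictly dominated by dive right for the goalkeeper (it gives the kicker more in every row).
The remaining 2×2 game on (left, center) × (dive left, dive right) has no saddle point. Let the kicker play left with probability p; indifference gives −5(1−p) = −p + 4(1−p), so p = 9/10.
Similarly the goalkeeper's optimal q on dive left is 1/2, and the value is 0·(1/2) + (-1)·(1/2) = -1/2.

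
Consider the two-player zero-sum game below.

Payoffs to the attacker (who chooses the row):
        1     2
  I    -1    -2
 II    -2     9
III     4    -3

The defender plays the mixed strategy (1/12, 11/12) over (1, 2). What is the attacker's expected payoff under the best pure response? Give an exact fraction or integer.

I: (-1)·(1/12) + (-2)·(11/12) = -23/12.
II: (-2)·(1/12) + (9)·(11/12) = 97/12.
III: (4)·(1/12) + (-3)·(11/12) = -29/12.
The best pure response is II with expected payoff 97/12.

97/12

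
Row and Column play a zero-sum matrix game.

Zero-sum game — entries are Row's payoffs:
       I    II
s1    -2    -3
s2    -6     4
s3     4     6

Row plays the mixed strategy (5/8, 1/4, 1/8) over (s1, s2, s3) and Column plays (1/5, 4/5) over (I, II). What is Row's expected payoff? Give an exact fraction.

Against (1/5, 4/5), each row's expected payoff is s1: -14/5; s2: 2; s3: 28/5.
Taking the (5/8, 1/4, 1/8)-weighted average: (5/8)·(-14/5) + (1/4)·(2) + (1/8)·(28/5) = -11/20.

-11/20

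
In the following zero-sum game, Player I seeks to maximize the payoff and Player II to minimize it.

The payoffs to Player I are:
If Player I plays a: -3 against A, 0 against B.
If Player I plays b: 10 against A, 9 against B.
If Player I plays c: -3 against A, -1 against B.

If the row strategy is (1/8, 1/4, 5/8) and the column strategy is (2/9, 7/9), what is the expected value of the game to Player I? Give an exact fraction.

95/72

Against (2/9, 7/9), each row's expected payoff is a: -2/3; b: 83/9; c: -13/9.
Taking the (1/8, 1/4, 5/8)-weighted average: (1/8)·(-2/3) + (1/4)·(83/9) + (5/8)·(-13/9) = 95/72.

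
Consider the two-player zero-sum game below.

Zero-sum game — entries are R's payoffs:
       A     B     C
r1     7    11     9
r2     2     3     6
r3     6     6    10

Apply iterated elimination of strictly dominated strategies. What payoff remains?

7

Row r2 is strictly dominated by row r1 (7>2, 11>3, 9>6); eliminate r2.
Column C is strictly dominated by A for C (7<9, 6<10); eliminate C.
Row r3 is strictly dominated by row r1 (7>6, 11>6); eliminate r3.
Column B is strictly dominated by A for C (7<11); eliminate B.
Only (r1, A) remains, with payoff 7.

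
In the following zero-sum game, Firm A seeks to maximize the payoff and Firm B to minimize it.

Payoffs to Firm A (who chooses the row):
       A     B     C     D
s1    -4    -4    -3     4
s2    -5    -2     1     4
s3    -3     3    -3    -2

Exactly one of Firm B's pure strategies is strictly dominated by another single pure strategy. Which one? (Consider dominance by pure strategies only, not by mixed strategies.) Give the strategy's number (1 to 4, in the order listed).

4

Firm B prefers columns that give Firm A less. Compare D with A: -4 < 4, -5 < 4, -3 < -2.
So A strictly dominates D for Firm B; D is strictly dominated.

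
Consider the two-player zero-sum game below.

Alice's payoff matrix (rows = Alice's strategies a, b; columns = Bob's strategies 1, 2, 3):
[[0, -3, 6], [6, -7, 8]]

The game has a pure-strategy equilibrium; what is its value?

-3

Row minima: -3, -7 → Alice's maximin is -3.
Column maxima: 6, -3, 8 → Bob's minimax is -3.
They coincide at (a, 2), so the value is -3.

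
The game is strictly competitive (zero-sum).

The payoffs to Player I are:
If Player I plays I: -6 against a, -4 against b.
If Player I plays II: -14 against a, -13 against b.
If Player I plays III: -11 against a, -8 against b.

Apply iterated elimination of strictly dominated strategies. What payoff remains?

-6

Column b is strictly dominated by a for Player II (-6<-4, -14<-13, -11<-8); eliminate b.
Row II is strictly dominated by row I (-6>-14); eliminate II.
Row III is strictly dominated by row I (-6>-11); eliminate III.
Only (I, a) remains, with payoff -6.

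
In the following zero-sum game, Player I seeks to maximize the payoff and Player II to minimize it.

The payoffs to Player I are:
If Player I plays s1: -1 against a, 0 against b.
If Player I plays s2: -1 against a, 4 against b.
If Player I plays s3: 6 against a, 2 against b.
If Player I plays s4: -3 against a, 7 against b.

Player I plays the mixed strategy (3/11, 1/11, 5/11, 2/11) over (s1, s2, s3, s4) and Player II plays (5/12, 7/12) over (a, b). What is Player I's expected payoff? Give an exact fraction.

Against (5/12, 7/12), each row's expected payoff is s1: -5/12; s2: 23/12; s3: 11/3; s4: 17/6.
Taking the (3/11, 1/11, 5/11, 2/11)-weighted average: (3/11)·(-5/12) + (1/11)·(23/12) + (5/11)·(11/3) + (2/11)·(17/6) = 74/33.

74/33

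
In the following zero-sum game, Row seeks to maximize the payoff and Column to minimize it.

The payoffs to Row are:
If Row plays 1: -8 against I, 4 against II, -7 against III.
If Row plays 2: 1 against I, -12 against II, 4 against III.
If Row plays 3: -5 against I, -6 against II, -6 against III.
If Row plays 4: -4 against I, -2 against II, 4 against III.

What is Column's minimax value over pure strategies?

1

The worst case (largest entry) in each column is I: 1, II: 4, III: 4.
The best (smallest) of these is 1.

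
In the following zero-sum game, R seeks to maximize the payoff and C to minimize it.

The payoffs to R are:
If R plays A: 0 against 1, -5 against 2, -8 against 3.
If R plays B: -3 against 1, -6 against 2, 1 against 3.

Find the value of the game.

Column 1 is strictly dominated by 2 for C (it gives R more in every row).
The remaining 2×2 game on (A, B) × (2, 3) has no saddle point. Let R play A with probability p; indifference gives −5p − 6(1−p) = −8p + (1−p), so p = 7/10.
Similarly C's optimal q on 2 is 9/10, and the value is -5·(9/10) + (-8)·(1/10) = -53/10.

-53/10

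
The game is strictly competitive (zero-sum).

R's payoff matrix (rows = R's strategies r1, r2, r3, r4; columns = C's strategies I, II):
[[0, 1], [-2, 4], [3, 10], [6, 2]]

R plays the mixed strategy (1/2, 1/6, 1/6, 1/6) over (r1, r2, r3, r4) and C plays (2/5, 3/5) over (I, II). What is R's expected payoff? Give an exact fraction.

71/30

Against (2/5, 3/5), each row's expected payoff is r1: 3/5; r2: 8/5; r3: 36/5; r4: 18/5.
Taking the (1/2, 1/6, 1/6, 1/6)-weighted average: (1/2)·(3/5) + (1/6)·(8/5) + (1/6)·(36/5) + (1/6)·(18/5) = 71/30.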